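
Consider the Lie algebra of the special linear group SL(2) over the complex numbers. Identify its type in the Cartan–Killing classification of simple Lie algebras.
This is sl(2), which has dimension 2^2 - 1 = 3 and rank 2 - 1 = 1 (a Cartan subalgebra is the diagonal traceless matrices). In the classification of classical Lie algebras, the special linear algebra sl(n+1) has type A_n; here n = 1, so the Dynkin diagram is a chain of 1 nodes with single edges (A_1). Hence the type is A_1.

type A_1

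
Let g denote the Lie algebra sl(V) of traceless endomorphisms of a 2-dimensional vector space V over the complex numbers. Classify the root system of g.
This is sl(2), which has dimension 2^2 - 1 = 3 and rank 2 - 1 = 1 (a Cartan subalgebra is the diagonal traceless matrices). In the classification of classical Lie algebras, the special linear algebra sl(n+1) has type A_n; here n = 1, so the Dynkin diagram is a chain of 1 nodes with single edges (A_1). Hence the type is A_1.

A1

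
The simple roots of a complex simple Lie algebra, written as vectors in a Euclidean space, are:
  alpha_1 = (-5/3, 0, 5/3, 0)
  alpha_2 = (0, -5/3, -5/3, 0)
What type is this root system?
type A_2

Compute the Cartan integers a_ij = 2(alpha_i, alpha_j)/(alpha_j, alpha_j); the resulting 2x2 Cartan matrix is
[[2, -1], [-1, 2]].
All simple roots have the same length, so the diagram is simply laced. The associated Dynkin diagram is a chain of 2 nodes with single edges (A_2), so the type is A_2 (the algebra sl(3)).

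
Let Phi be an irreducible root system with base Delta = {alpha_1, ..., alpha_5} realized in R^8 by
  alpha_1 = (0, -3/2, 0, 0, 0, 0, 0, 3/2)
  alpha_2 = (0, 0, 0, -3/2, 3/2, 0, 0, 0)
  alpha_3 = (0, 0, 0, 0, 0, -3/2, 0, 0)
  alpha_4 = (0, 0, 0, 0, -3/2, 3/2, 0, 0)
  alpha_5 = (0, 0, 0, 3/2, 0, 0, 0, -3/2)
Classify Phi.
B_5

Compute the Cartan integers a_ij = 2(alpha_i, alpha_j)/(alpha_j, alpha_j); the resulting 5x5 Cartan matrix is
[[2, 0, 0, 0, -1], [0, 2, 0, -1, -1], [0, 0, 2, -1, 0], [0, -1, -2, 2, 0], [-1, -1, 0, 0, 2]].
The roots have two lengths (squared-length ratio 2:1); the short ones are alpha_{3}. The associated Dynkin diagram is a chain of 5 nodes with a double edge at one end; the terminal node there is the unique short simple root (B_5), so the type is B_5 (the algebra so(11)).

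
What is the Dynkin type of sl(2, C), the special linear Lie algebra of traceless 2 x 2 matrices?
This is sl(2), which has dimension 2^2 - 1 = 3 and rank 2 - 1 = 1 (a Cartan subalgebra is the diagonal traceless matrices). In the classification of classical Lie algebras, the special linear algebra sl(n+1) has type A_n; here n = 1, so the Dynkin diagram is a chain of 1 nodes with single edges (A_1). Hence the type is A_1.

A_1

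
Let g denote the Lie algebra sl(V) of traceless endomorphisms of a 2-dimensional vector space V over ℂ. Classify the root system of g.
This is sl(2), which has dimension 2^2 - 1 = 3 and rank 2 - 1 = 1 (a Cartan subalgebra is the diagonal traceless matrices). In the classification of classical Lie algebras, the special linear algebra sl(n+1) has type A_n; here n = 1, so the Dynkin diagram is a chain of 1 nodes with single edges (A_1). Hence the type is A_1.

type A_1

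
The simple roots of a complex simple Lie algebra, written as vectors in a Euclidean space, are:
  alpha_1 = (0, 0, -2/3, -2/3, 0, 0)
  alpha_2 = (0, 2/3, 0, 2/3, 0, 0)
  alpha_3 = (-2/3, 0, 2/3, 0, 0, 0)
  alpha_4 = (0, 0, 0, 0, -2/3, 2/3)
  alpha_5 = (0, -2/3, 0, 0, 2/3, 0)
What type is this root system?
A_5 (sl(6))

Compute the Cartan integers a_ij = 2(alpha_i, alpha_j)/(alpha_j, alpha_j); the resulting 5x5 Cartan matrix is
[[2, -1, -1, 0, 0], [-1, 2, 0, 0, -1], [-1, 0, 2, 0, 0], [0, 0, 0, 2, -1], [0, -1, 0, -1, 2]].
All simple roots have the same length, so the diagram is simply laced. The associated Dynkin diagram is a chain of 5 nodes with single edges (A_5), so the type is A_5 (the algebra sl(6)).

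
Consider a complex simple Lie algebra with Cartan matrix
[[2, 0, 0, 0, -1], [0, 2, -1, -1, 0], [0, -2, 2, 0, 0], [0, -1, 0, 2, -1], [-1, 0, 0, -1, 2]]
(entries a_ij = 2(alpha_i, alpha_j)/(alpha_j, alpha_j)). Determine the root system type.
C5

The matrix has rank 5 with 2's on the diagonal. Reading the off-diagonal entries as Dynkin edges (a single edge where a_ij = a_ji = -1; a double or triple edge where a_ij * a_ji = 2 or 3), the diagram is a chain of 5 nodes with a double edge at one end; the terminal node there is the unique long simple root (C_5). One simple-root ordering that puts it in standard form is (alpha_1, alpha_5, alpha_4, alpha_2, alpha_3). So the algebra is type C_5, i.e. sp(10).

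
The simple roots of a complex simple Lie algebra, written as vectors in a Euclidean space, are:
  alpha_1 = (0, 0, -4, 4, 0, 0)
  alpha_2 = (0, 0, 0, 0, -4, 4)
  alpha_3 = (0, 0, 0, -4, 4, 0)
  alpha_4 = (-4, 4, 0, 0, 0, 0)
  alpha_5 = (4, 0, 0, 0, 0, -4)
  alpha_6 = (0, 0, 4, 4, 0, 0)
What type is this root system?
Compute the Cartan integers a_ij = 2(alpha_i, alpha_j)/(alpha_j, alpha_j); the resulting 6x6 Cartan matrix is
[[2, 0, -1, 0, 0, 0], [0, 2, -1, 0, -1, 0], [-1, -1, 2, 0, 0, -1], [0, 0, 0, 2, -1, 0], [0, -1, 0, -1, 2, 0], [0, 0, -1, 0, 0, 2]].
All simple roots have the same length, so the diagram is simply laced. The associated Dynkin diagram is a chain of 4 nodes with a fork of two nodes at one end (D_6), so the type is D_6 (the algebra so(12)).

D_6 (so(12))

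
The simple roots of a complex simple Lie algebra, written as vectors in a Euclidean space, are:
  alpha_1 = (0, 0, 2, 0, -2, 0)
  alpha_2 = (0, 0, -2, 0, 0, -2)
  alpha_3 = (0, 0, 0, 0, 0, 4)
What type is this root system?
C_3

Compute the Cartan integers a_ij = 2(alpha_i, alpha_j)/(alpha_j, alpha_j); the resulting 3x3 Cartan matrix is
[[2, -1, 0], [-1, 2, -1], [0, -2, 2]].
The roots have two lengths (squared-length ratio 2:1); the short ones are alpha_{1,2}. The associated Dynkin diagram is a chain of 3 nodes with a double edge at one end; the terminal node there is the unique long simple root (C_3), so the type is C_3 (the algebra sp(6)).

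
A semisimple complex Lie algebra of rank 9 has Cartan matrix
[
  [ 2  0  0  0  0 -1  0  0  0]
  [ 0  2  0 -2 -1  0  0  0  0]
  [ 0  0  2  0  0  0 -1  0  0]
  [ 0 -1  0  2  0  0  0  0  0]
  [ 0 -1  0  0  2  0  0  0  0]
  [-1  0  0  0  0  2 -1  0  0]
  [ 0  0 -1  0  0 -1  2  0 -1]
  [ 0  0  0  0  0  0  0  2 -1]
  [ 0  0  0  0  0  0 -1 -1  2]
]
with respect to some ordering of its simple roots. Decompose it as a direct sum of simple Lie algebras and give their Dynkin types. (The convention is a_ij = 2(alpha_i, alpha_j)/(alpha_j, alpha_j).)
type B_3 + type E_6

The diagram associated to this matrix has two connected components: the simple roots {alpha_2, alpha_4, alpha_5} form a chain of 3 nodes with a double edge at one end; the terminal node there is the unique short simple root (B_3), and {alpha_1, alpha_3, alpha_6, alpha_7, alpha_8, alpha_9} form a chain of 5 nodes with one extra node attached to the third node from one end (E_6). A semisimple Lie algebra decomposes uniquely as the direct sum of simple ideals, one per connected component of its Dynkin diagram, so g ≅ B_3 ⊕ E_6 (dimension 21 + 78 = 99).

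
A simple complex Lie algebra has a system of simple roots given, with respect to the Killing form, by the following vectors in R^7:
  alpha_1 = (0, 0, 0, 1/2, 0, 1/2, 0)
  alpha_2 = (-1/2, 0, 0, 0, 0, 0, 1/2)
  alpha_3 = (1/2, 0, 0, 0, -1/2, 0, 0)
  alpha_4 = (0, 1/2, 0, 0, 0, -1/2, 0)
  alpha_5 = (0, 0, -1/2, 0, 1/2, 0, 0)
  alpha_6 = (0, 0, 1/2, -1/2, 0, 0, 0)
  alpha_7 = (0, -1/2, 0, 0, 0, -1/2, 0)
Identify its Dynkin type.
D_7

Compute the Cartan integers a_ij = 2(alpha_i, alpha_j)/(alpha_j, alpha_j); the resulting 7x7 Cartan matrix is
[[2, 0, 0, -1, 0, -1, -1], [0, 2, -1, 0, 0, 0, 0], [0, -1, 2, 0, -1, 0, 0], [-1, 0, 0, 2, 0, 0, 0], [0, 0, -1, 0, 2, -1, 0], [-1, 0, 0, 0, -1, 2, 0], [-1, 0, 0, 0, 0, 0, 2]].
All simple roots have the same length, so the diagram is simply laced. The associated Dynkin diagram is a chain of 5 nodes with a fork of two nodes at one end (D_7), so the type is D_7 (the algebra so(14)).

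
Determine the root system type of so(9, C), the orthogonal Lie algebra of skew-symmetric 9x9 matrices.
B4

This is so(9) with 9 odd, which has dimension 9(9-1)/2 = 36 and rank (9-1)/2 = 4. In the classification of classical Lie algebras, the orthogonal algebra so(2n+1) in an odd number of variables has type B_n; here n = 4, so the Dynkin diagram is a chain of 4 nodes with a double edge at one end; the terminal node there is the unique short simple root (B_4). Hence the type is B_4.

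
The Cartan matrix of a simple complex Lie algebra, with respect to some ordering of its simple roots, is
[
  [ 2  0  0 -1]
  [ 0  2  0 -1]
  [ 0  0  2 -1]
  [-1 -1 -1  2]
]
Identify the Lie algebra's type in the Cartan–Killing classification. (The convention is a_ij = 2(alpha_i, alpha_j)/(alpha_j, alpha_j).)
The matrix has rank 4 with 2's on the diagonal. Reading the off-diagonal entries as Dynkin edges (a single edge where a_ij = a_ji = -1; a double or triple edge where a_ij * a_ji = 2 or 3), the diagram is a chain of 2 nodes with a fork of two nodes at one end (D_4). One simple-root ordering that puts it in standard form is (alpha_3, alpha_4, alpha_2, alpha_1). So the algebra is type D_4, i.e. so(8).

D_4 (so(8))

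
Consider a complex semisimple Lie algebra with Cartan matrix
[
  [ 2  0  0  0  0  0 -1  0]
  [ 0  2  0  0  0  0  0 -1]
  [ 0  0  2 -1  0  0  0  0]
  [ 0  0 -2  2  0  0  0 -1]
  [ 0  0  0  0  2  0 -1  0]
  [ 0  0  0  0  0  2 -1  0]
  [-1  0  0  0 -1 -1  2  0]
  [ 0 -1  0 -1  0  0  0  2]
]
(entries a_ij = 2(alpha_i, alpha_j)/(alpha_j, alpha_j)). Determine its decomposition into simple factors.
B_4 ⊕ D_4

The diagram associated to this matrix has two connected components: the simple roots {alpha_2, alpha_3, alpha_4, alpha_8} form a chain of 4 nodes with a double edge at one end; the terminal node there is the unique short simple root (B_4), and {alpha_1, alpha_5, alpha_6, alpha_7} form a chain of 2 nodes with a fork of two nodes at one end (D_4). A semisimple Lie algebra decomposes uniquely as the direct sum of simple ideals, one per connected component of its Dynkin diagram, so g ≅ B_4 ⊕ D_4 (dimension 36 + 28 = 64).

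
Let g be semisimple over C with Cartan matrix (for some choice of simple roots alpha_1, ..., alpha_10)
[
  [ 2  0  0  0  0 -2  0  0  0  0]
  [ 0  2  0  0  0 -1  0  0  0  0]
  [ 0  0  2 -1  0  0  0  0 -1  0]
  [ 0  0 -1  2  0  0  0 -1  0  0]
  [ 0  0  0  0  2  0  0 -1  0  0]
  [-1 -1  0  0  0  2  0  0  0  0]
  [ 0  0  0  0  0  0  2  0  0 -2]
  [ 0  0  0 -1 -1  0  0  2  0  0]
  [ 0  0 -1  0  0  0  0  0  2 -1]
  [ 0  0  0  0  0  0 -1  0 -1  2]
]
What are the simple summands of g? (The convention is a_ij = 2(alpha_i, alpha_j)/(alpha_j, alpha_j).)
C_3 (sp(6)) ⊕ C_7 (sp(14))

The diagram associated to this matrix has two connected components: the simple roots {alpha_1, alpha_2, alpha_6} form a chain of 3 nodes with a double edge at one end; the terminal node there is the unique long simple root (C_3), and {alpha_3, alpha_4, alpha_5, alpha_7, alpha_8, alpha_9, alpha_10} form a chain of 7 nodes with a double edge at one end; the terminal node there is the unique long simple root (C_7). A semisimple Lie algebra decomposes uniquely as the direct sum of simple ideals, one per connected component of its Dynkin diagram, so g ≅ C_3 ⊕ C_7 (dimension 21 + 105 = 126).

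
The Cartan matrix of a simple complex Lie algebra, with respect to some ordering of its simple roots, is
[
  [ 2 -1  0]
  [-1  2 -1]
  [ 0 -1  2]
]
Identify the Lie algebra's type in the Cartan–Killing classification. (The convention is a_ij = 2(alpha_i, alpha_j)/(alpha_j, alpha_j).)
A_3

The matrix has rank 3 with 2's on the diagonal. Reading the off-diagonal entries as Dynkin edges (a single edge where a_ij = a_ji = -1; a double or triple edge where a_ij * a_ji = 2 or 3), the diagram is a chain of 3 nodes with single edges (A_3). One simple-root ordering that puts it in standard form is (alpha_1, alpha_2, alpha_3). So the algebra is type A_3, i.e. sl(4).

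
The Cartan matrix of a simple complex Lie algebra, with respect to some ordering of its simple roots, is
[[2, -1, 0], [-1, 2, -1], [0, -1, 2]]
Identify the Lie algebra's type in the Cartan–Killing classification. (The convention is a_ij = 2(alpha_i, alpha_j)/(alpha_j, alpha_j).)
A3

The matrix has rank 3 with 2's on the diagonal. Reading the off-diagonal entries as Dynkin edges (a single edge where a_ij = a_ji = -1; a double or triple edge where a_ij * a_ji = 2 or 3), the diagram is a chain of 3 nodes with single edges (A_3). One simple-root ordering that puts it in standard form is (alpha_1, alpha_2, alpha_3). So the algebra is type A_3, i.e. sl(4).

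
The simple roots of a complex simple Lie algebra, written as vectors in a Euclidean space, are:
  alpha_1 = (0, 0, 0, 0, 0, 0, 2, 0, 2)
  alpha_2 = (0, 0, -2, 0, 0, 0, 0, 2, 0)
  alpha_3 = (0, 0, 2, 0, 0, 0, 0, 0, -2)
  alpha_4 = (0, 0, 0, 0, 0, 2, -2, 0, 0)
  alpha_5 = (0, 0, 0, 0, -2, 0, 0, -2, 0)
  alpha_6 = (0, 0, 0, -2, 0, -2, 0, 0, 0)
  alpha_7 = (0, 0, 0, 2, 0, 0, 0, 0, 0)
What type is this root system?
B_7 (so(15))

Compute the Cartan integers a_ij = 2(alpha_i, alpha_j)/(alpha_j, alpha_j); the resulting 7x7 Cartan matrix is
[[2, 0, -1, -1, 0, 0, 0], [0, 2, -1, 0, -1, 0, 0], [-1, -1, 2, 0, 0, 0, 0], [-1, 0, 0, 2, 0, -1, 0], [0, -1, 0, 0, 2, 0, 0], [0, 0, 0, -1, 0, 2, -2], [0, 0, 0, 0, 0, -1, 2]].
The roots have two lengths (squared-length ratio 2:1); the short ones are alpha_{7}. The associated Dynkin diagram is a chain of 7 nodes with a double edge at one end; the terminal node there is the unique short simple root (B_7), so the type is B_7 (the algebra so(15)).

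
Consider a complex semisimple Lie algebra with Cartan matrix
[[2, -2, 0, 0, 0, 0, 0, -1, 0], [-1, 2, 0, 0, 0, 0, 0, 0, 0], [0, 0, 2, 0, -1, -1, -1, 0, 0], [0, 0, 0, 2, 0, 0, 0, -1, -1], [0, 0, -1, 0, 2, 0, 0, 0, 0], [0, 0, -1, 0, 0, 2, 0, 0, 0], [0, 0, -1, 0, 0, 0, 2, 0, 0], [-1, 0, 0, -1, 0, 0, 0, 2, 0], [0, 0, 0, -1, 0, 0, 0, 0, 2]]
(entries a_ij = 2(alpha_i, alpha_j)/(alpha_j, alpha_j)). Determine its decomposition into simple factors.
The diagram associated to this matrix has two connected components: the simple roots {alpha_1, alpha_2, alpha_4, alpha_8, alpha_9} form a chain of 5 nodes with a double edge at one end; the terminal node there is the unique short simple root (B_5), and {alpha_3, alpha_5, alpha_6, alpha_7} form a chain of 2 nodes with a fork of two nodes at one end (D_4). A semisimple Lie algebra decomposes uniquely as the direct sum of simple ideals, one per connected component of its Dynkin diagram, so g ≅ B_5 ⊕ D_4 (dimension 55 + 28 = 83).

B5 + D4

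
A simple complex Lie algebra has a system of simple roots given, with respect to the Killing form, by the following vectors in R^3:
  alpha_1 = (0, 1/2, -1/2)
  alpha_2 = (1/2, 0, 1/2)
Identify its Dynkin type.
Compute the Cartan integers a_ij = 2(alpha_i, alpha_j)/(alpha_j, alpha_j); the resulting 2x2 Cartan matrix is
[[2, -1], [-1, 2]].
All simple roots have the same length, so the diagram is simply laced. The associated Dynkin diagram is a chain of 2 nodes with single edges (A_2), so the type is A_2 (the algebra sl(3)).

type A_2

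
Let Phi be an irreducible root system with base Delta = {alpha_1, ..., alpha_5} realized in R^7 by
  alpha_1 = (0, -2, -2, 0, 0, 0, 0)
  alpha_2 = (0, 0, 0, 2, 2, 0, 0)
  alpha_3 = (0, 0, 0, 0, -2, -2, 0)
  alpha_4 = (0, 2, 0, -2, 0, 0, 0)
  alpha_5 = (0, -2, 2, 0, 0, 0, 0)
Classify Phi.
type D_5

Compute the Cartan integers a_ij = 2(alpha_i, alpha_j)/(alpha_j, alpha_j); the resulting 5x5 Cartan matrix is
[[2, 0, 0, -1, 0], [0, 2, -1, -1, 0], [0, -1, 2, 0, 0], [-1, -1, 0, 2, -1], [0, 0, 0, -1, 2]].
All simple roots have the same length, so the diagram is simply laced. The associated Dynkin diagram is a chain of 3 nodes with a fork of two nodes at one end (D_5), so the type is D_5 (the algebra so(10)).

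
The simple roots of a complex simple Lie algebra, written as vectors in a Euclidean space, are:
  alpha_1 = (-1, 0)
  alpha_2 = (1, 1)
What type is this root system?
Compute the Cartan integers a_ij = 2(alpha_i, alpha_j)/(alpha_j, alpha_j); the resulting 2x2 Cartan matrix is
[[2, -1], [-2, 2]].
The roots have two lengths (squared-length ratio 2:1); the short ones are alpha_{1}. The associated Dynkin diagram is a chain of 2 nodes with a double edge at one end; the terminal node there is the unique short simple root (B_2), so the type is B_2 (the algebra so(5)).

B2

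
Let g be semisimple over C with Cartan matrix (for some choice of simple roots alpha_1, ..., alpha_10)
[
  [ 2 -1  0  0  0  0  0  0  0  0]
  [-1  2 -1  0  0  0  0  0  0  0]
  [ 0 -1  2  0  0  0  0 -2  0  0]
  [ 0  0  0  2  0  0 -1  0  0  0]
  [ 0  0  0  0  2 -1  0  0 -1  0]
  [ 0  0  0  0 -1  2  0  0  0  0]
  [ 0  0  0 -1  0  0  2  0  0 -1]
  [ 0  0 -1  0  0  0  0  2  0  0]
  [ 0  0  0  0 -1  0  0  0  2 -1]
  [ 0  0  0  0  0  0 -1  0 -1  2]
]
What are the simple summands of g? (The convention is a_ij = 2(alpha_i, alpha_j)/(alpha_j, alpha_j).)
The diagram associated to this matrix has two connected components: the simple roots {alpha_4, alpha_5, alpha_6, alpha_7, alpha_9, alpha_10} form a chain of 6 nodes with single edges (A_6), and {alpha_1, alpha_2, alpha_3, alpha_8} form a chain of 4 nodes with a double edge at one end; the terminal node there is the unique short simple root (B_4). A semisimple Lie algebra decomposes uniquely as the direct sum of simple ideals, one per connected component of its Dynkin diagram, so g ≅ A_6 ⊕ B_4 (dimension 48 + 36 = 84).

A6 ⊕ B4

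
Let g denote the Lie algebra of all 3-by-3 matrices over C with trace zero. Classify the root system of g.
A_2

This is sl(3), which has dimension 3^2 - 1 = 8 and rank 3 - 1 = 2 (a Cartan subalgebra is the diagonal traceless matrices). In the classification of classical Lie algebras, the special linear algebra sl(n+1) has type A_n; here n = 2, so the Dynkin diagram is a chain of 2 nodes with single edges (A_2). Hence the type is A_2.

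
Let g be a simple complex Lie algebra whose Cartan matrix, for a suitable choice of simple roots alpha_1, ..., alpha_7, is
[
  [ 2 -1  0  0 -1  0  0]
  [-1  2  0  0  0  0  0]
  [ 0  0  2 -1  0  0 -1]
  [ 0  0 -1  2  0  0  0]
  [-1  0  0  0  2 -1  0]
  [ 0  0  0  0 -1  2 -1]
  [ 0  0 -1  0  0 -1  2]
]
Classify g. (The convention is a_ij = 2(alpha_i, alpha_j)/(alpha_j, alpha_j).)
A_7

The matrix has rank 7 with 2's on the diagonal. Reading the off-diagonal entries as Dynkin edges (a single edge where a_ij = a_ji = -1; a double or triple edge where a_ij * a_ji = 2 or 3), the diagram is a chain of 7 nodes with single edges (A_7). One simple-root ordering that puts it in standard form is (alpha_4, alpha_3, alpha_7, alpha_6, alpha_5, alpha_1, alpha_2). So the algebra is type A_7, i.e. sl(8).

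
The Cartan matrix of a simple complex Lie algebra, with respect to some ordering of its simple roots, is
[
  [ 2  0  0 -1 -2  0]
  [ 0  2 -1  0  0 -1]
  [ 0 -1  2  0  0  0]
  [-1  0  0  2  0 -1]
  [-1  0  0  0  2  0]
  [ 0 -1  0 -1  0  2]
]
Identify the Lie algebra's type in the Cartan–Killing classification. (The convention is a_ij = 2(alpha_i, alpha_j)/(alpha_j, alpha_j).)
B6

The matrix has rank 6 with 2's on the diagonal. Reading the off-diagonal entries as Dynkin edges (a single edge where a_ij = a_ji = -1; a double or triple edge where a_ij * a_ji = 2 or 3), the diagram is a chain of 6 nodes with a double edge at one end; the terminal node there is the unique short simple root (B_6). One simple-root ordering that puts it in standard form is (alpha_3, alpha_2, alpha_6, alpha_4, alpha_1, alpha_5). So the algebra is type B_6, i.e. so(13).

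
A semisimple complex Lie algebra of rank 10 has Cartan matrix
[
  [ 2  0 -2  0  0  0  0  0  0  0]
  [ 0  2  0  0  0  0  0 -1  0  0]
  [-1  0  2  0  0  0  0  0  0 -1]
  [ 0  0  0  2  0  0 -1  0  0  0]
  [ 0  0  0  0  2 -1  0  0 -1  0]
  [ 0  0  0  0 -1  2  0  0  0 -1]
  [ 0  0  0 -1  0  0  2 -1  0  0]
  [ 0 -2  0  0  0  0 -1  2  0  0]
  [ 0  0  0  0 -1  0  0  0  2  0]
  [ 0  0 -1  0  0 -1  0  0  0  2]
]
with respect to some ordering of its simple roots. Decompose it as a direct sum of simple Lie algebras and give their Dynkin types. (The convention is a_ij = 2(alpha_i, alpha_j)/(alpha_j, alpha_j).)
B4 + C6

The diagram associated to this matrix has two connected components: the simple roots {alpha_2, alpha_4, alpha_7, alpha_8} form a chain of 4 nodes with a double edge at one end; the terminal node there is the unique short simple root (B_4), and {alpha_1, alpha_3, alpha_5, alpha_6, alpha_9, alpha_10} form a chain of 6 nodes with a double edge at one end; the terminal node there is the unique long simple root (C_6). A semisimple Lie algebra decomposes uniquely as the direct sum of simple ideals, one per connected component of its Dynkin diagram, so g ≅ B_4 ⊕ C_6 (dimension 36 + 78 = 114).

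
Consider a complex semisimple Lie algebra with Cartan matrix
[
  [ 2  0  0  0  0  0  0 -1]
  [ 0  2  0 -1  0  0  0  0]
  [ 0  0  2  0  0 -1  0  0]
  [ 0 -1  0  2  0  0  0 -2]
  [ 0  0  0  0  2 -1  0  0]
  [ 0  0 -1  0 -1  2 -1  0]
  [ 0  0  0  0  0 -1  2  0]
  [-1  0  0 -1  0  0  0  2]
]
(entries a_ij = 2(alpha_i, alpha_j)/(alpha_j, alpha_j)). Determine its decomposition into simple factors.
The diagram associated to this matrix has two connected components: the simple roots {alpha_3, alpha_5, alpha_6, alpha_7} form a chain of 2 nodes with a fork of two nodes at one end (D_4), and {alpha_1, alpha_2, alpha_4, alpha_8} form a chain of 4 nodes with a double edge between the middle two (F_4). A semisimple Lie algebra decomposes uniquely as the direct sum of simple ideals, one per connected component of its Dynkin diagram, so g ≅ D_4 ⊕ F_4 (dimension 28 + 52 = 80).

type D_4 ⊕ type F_4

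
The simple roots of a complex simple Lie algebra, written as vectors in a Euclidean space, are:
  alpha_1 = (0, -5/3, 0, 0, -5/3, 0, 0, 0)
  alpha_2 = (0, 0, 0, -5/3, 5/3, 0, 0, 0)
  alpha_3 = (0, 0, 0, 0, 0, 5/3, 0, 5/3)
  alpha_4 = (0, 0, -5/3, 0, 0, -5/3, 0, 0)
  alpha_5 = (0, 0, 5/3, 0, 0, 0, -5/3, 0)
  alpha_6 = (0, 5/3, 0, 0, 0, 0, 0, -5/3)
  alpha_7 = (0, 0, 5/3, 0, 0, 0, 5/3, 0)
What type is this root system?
Compute the Cartan integers a_ij = 2(alpha_i, alpha_j)/(alpha_j, alpha_j); the resulting 7x7 Cartan matrix is
[[2, -1, 0, 0, 0, -1, 0], [-1, 2, 0, 0, 0, 0, 0], [0, 0, 2, -1, 0, -1, 0], [0, 0, -1, 2, -1, 0, -1], [0, 0, 0, -1, 2, 0, 0], [-1, 0, -1, 0, 0, 2, 0], [0, 0, 0, -1, 0, 0, 2]].
All simple roots have the same length, so the diagram is simply laced. The associated Dynkin diagram is a chain of 5 nodes with a fork of two nodes at one end (D_7), so the type is D_7 (the algebra so(14)).

D_7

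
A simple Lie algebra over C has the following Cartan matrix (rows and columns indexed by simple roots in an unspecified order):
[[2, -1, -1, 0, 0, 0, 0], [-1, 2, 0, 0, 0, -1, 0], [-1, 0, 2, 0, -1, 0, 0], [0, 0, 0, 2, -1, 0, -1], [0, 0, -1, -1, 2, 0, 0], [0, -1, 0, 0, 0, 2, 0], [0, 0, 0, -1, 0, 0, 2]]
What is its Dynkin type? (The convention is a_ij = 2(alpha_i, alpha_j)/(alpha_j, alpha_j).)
A_7 (sl(8))

The matrix has rank 7 with 2's on the diagonal. Reading the off-diagonal entries as Dynkin edges (a single edge where a_ij = a_ji = -1; a double or triple edge where a_ij * a_ji = 2 or 3), the diagram is a chain of 7 nodes with single edges (A_7). One simple-root ordering that puts it in standard form is (alpha_7, alpha_4, alpha_5, alpha_3, alpha_1, alpha_2, alpha_6). So the algebra is type A_7, i.e. sl(8).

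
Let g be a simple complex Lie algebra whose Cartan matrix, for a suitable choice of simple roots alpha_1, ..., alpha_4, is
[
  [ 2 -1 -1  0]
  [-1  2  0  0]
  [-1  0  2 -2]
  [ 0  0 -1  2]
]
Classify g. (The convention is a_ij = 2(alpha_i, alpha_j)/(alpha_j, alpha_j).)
type B_4

The matrix has rank 4 with 2's on the diagonal. Reading the off-diagonal entries as Dynkin edges (a single edge where a_ij = a_ji = -1; a double or triple edge where a_ij * a_ji = 2 or 3), the diagram is a chain of 4 nodes with a double edge at one end; the terminal node there is the unique short simple root (B_4). One simple-root ordering that puts it in standard form is (alpha_2, alpha_1, alpha_3, alpha_4). So the algebra is type B_4, i.e. so(9).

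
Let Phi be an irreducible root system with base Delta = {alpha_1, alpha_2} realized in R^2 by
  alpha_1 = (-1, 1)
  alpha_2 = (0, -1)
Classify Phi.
Compute the Cartan integers a_ij = 2(alpha_i, alpha_j)/(alpha_j, alpha_j); the resulting 2x2 Cartan matrix is
[[2, -2], [-1, 2]].
The roots have two lengths (squared-length ratio 2:1); the short ones are alpha_{2}. The associated Dynkin diagram is a chain of 2 nodes with a double edge at one end; the terminal node there is the unique short simple root (B_2), so the type is B_2 (the algebra so(5)).

B_2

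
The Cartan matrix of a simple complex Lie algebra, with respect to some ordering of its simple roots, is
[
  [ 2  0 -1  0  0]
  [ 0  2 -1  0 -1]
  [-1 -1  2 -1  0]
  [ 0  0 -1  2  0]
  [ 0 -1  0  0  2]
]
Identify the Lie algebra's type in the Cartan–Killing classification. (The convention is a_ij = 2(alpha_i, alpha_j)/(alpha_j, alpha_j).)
The matrix has rank 5 with 2's on the diagonal. Reading the off-diagonal entries as Dynkin edges (a single edge where a_ij = a_ji = -1; a double or triple edge where a_ij * a_ji = 2 or 3), the diagram is a chain of 3 nodes with a fork of two nodes at one end (D_5). One simple-root ordering that puts it in standard form is (alpha_5, alpha_2, alpha_3, alpha_4, alpha_1). So the algebra is type D_5, i.e. so(10).

D_5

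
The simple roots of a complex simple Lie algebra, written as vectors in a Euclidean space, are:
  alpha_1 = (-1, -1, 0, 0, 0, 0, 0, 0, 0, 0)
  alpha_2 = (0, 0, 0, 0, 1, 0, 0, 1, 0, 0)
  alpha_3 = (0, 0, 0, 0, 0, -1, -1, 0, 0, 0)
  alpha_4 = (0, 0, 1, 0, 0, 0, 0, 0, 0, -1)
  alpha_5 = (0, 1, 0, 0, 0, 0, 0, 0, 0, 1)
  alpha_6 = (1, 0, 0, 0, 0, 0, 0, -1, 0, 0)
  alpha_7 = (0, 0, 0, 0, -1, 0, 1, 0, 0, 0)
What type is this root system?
Compute the Cartan integers a_ij = 2(alpha_i, alpha_j)/(alpha_j, alpha_j); the resulting 7x7 Cartan matrix is
[[2, 0, 0, 0, -1, -1, 0], [0, 2, 0, 0, 0, -1, -1], [0, 0, 2, 0, 0, 0, -1], [0, 0, 0, 2, -1, 0, 0], [-1, 0, 0, -1, 2, 0, 0], [-1, -1, 0, 0, 0, 2, 0], [0, -1, -1, 0, 0, 0, 2]].
All simple roots have the same length, so the diagram is simply laced. The associated Dynkin diagram is a chain of 7 nodes with single edges (A_7), so the type is A_7 (the algebra sl(8)).

A7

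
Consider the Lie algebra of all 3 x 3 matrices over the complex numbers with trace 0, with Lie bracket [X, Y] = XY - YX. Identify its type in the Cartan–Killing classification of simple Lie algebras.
This is sl(3), which has dimension 3^2 - 1 = 8 and rank 3 - 1 = 2 (a Cartan subalgebra is the diagonal traceless matrices). In the classification of classical Lie algebras, the special linear algebra sl(n+1) has type A_n; here n = 2, so the Dynkin diagram is a chain of 2 nodes with single edges (A_2). Hence the type is A_2.

A_2 (sl(3))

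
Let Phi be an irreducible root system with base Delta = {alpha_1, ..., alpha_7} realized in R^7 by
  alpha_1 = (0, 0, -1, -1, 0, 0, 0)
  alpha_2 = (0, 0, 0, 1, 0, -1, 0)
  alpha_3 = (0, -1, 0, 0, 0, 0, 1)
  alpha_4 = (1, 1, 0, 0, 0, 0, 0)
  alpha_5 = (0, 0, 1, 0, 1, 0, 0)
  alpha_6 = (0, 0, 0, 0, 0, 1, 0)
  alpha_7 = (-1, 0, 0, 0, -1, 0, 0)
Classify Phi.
type B_7

Compute the Cartan integers a_ij = 2(alpha_i, alpha_j)/(alpha_j, alpha_j); the resulting 7x7 Cartan matrix is
[[2, -1, 0, 0, -1, 0, 0], [-1, 2, 0, 0, 0, -2, 0], [0, 0, 2, -1, 0, 0, 0], [0, 0, -1, 2, 0, 0, -1], [-1, 0, 0, 0, 2, 0, -1], [0, -1, 0, 0, 0, 2, 0], [0, 0, 0, -1, -1, 0, 2]].
The roots have two lengths (squared-length ratio 2:1); the short ones are alpha_{6}. The associated Dynkin diagram is a chain of 7 nodes with a double edge at one end; the terminal node there is the unique short simple root (B_7), so the type is B_7 (the algebra so(15)).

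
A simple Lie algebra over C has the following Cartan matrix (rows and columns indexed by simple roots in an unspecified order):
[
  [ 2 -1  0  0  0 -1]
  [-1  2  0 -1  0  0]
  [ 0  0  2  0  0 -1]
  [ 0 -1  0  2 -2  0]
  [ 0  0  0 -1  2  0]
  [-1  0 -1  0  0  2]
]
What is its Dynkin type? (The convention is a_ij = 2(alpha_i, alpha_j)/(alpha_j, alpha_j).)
B6

The matrix has rank 6 with 2's on the diagonal. Reading the off-diagonal entries as Dynkin edges (a single edge where a_ij = a_ji = -1; a double or triple edge where a_ij * a_ji = 2 or 3), the diagram is a chain of 6 nodes with a double edge at one end; the terminal node there is the unique short simple root (B_6). One simple-root ordering that puts it in standard form is (alpha_3, alpha_6, alpha_1, alpha_2, alpha_4, alpha_5). So the algebra is type B_6, i.e. so(13).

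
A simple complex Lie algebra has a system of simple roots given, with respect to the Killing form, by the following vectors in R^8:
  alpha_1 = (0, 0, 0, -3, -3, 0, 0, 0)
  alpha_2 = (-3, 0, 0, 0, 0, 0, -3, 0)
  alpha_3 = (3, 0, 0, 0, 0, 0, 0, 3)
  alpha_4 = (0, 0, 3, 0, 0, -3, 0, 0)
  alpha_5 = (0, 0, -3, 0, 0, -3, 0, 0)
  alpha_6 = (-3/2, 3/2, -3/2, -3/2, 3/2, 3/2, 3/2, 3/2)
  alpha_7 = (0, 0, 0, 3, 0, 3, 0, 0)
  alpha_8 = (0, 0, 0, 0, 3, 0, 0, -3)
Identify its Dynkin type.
Compute the Cartan integers a_ij = 2(alpha_i, alpha_j)/(alpha_j, alpha_j); the resulting 8x8 Cartan matrix is
[[2, 0, 0, 0, 0, 0, -1, -1], [0, 2, -1, 0, 0, 0, 0, 0], [0, -1, 2, 0, 0, 0, 0, -1], [0, 0, 0, 2, 0, -1, -1, 0], [0, 0, 0, 0, 2, 0, -1, 0], [0, 0, 0, -1, 0, 2, 0, 0], [-1, 0, 0, -1, -1, 0, 2, 0], [-1, 0, -1, 0, 0, 0, 0, 2]].
All simple roots have the same length, so the diagram is simply laced. The associated Dynkin diagram is a chain of 7 nodes with one extra node attached to the third node from one end (E_8), so the type is E_8.

E8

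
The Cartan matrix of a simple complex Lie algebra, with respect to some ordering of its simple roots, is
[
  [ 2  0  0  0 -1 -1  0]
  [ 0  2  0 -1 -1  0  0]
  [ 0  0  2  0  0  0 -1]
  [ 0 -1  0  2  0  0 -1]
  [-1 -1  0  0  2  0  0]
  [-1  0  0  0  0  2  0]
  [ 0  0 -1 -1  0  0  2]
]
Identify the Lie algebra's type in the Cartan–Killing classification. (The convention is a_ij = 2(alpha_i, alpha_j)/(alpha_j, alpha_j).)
A_7 (sl(8))

The matrix has rank 7 with 2's on the diagonal. Reading the off-diagonal entries as Dynkin edges (a single edge where a_ij = a_ji = -1; a double or triple edge where a_ij * a_ji = 2 or 3), the diagram is a chain of 7 nodes with single edges (A_7). One simple-root ordering that puts it in standard form is (alpha_3, alpha_7, alpha_4, alpha_2, alpha_5, alpha_1, alpha_6). So the algebra is type A_7, i.e. sl(8).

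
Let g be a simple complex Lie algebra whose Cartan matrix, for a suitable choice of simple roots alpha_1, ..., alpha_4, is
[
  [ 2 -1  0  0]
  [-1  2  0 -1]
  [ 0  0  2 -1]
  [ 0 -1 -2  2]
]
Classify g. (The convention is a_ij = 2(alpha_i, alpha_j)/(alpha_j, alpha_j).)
B_4

The matrix has rank 4 with 2's on the diagonal. Reading the off-diagonal entries as Dynkin edges (a single edge where a_ij = a_ji = -1; a double or triple edge where a_ij * a_ji = 2 or 3), the diagram is a chain of 4 nodes with a double edge at one end; the terminal node there is the unique short simple root (B_4). One simple-root ordering that puts it in standard form is (alpha_1, alpha_2, alpha_4, alpha_3). So the algebra is type B_4, i.e. so(9).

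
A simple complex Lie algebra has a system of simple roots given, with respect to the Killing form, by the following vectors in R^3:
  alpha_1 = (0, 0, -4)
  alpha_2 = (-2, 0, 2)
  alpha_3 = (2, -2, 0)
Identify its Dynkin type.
Compute the Cartan integers a_ij = 2(alpha_i, alpha_j)/(alpha_j, alpha_j); the resulting 3x3 Cartan matrix is
[[2, -2, 0], [-1, 2, -1], [0, -1, 2]].
The roots have two lengths (squared-length ratio 2:1); the short ones are alpha_{2,3}. The associated Dynkin diagram is a chain of 3 nodes with a double edge at one end; the terminal node there is the unique long simple root (C_3), so the type is C_3 (the algebra sp(6)).

C_3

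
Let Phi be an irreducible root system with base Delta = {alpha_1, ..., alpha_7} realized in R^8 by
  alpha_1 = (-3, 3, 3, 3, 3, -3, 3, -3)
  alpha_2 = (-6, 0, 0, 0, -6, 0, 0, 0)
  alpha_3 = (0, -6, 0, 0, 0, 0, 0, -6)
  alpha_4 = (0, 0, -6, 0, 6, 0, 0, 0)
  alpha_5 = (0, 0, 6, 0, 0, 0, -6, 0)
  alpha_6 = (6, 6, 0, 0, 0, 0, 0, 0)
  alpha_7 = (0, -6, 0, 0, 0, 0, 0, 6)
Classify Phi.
Compute the Cartan integers a_ij = 2(alpha_i, alpha_j)/(alpha_j, alpha_j); the resulting 7x7 Cartan matrix is
[[2, 0, 0, 0, 0, 0, -1], [0, 2, 0, -1, 0, -1, 0], [0, 0, 2, 0, 0, -1, 0], [0, -1, 0, 2, -1, 0, 0], [0, 0, 0, -1, 2, 0, 0], [0, -1, -1, 0, 0, 2, -1], [-1, 0, 0, 0, 0, -1, 2]].
All simple roots have the same length, so the diagram is simply laced. The associated Dynkin diagram is a chain of 6 nodes with one extra node attached to the third node from one end (E_7), so the type is E_7.

type E_7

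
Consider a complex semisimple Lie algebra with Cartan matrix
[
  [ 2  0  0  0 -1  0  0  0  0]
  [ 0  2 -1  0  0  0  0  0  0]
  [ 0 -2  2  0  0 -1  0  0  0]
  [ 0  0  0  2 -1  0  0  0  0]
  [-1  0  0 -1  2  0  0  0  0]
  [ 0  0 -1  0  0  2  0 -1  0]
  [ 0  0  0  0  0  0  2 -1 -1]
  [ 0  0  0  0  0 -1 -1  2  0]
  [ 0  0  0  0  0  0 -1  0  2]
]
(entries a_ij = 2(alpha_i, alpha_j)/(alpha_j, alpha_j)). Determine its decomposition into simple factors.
The diagram associated to this matrix has two connected components: the simple roots {alpha_1, alpha_4, alpha_5} form a chain of 3 nodes with single edges (A_3), and {alpha_2, alpha_3, alpha_6, alpha_7, alpha_8, alpha_9} form a chain of 6 nodes with a double edge at one end; the terminal node there is the unique short simple root (B_6). A semisimple Lie algebra decomposes uniquely as the direct sum of simple ideals, one per connected component of its Dynkin diagram, so g ≅ A_3 ⊕ B_6 (dimension 15 + 78 = 93).

A_3 + B_6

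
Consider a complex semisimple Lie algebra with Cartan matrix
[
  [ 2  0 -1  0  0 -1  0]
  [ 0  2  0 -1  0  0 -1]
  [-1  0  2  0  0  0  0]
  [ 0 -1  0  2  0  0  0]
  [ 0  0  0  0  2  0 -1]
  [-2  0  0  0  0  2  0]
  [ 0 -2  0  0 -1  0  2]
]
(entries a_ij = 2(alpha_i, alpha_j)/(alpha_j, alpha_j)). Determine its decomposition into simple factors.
The diagram associated to this matrix has two connected components: the simple roots {alpha_1, alpha_3, alpha_6} form a chain of 3 nodes with a double edge at one end; the terminal node there is the unique long simple root (C_3), and {alpha_2, alpha_4, alpha_5, alpha_7} form a chain of 4 nodes with a double edge between the middle two (F_4). A semisimple Lie algebra decomposes uniquely as the direct sum of simple ideals, one per connected component of its Dynkin diagram, so g ≅ C_3 ⊕ F_4 (dimension 21 + 52 = 73).

type C_3 + type F_4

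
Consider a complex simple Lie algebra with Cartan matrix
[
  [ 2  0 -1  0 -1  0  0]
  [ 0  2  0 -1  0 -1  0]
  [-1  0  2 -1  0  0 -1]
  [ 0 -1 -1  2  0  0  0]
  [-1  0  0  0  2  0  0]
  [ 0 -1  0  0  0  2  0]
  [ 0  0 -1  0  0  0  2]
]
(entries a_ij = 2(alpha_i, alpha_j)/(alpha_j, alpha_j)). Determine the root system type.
The matrix has rank 7 with 2's on the diagonal. Reading the off-diagonal entries as Dynkin edges (a single edge where a_ij = a_ji = -1; a double or triple edge where a_ij * a_ji = 2 or 3), the diagram is a chain of 6 nodes with one extra node attached to the third node from one end (E_7). One simple-root ordering that puts it in standard form is (alpha_5, alpha_7, alpha_1, alpha_3, alpha_4, alpha_2, alpha_6). So the algebra is type E_7.

type E_7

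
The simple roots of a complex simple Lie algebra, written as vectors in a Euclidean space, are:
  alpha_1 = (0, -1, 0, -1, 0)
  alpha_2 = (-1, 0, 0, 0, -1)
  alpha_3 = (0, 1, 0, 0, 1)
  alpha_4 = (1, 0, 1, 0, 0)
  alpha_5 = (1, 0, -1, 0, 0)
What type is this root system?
D5

Compute the Cartan integers a_ij = 2(alpha_i, alpha_j)/(alpha_j, alpha_j); the resulting 5x5 Cartan matrix is
[[2, 0, -1, 0, 0], [0, 2, -1, -1, -1], [-1, -1, 2, 0, 0], [0, -1, 0, 2, 0], [0, -1, 0, 0, 2]].
All simple roots have the same length, so the diagram is simply laced. The associated Dynkin diagram is a chain of 3 nodes with a fork of two nodes at one end (D_5), so the type is D_5 (the algebra so(10)).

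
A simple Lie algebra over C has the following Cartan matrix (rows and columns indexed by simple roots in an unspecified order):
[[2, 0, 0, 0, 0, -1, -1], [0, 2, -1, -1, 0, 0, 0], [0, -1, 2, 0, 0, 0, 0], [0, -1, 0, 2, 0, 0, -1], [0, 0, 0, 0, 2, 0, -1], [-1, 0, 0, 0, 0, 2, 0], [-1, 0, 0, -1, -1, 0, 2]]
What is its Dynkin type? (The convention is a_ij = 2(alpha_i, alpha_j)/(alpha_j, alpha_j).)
The matrix has rank 7 with 2's on the diagonal. Reading the off-diagonal entries as Dynkin edges (a single edge where a_ij = a_ji = -1; a double or triple edge where a_ij * a_ji = 2 or 3), the diagram is a chain of 6 nodes with one extra node attached to the third node from one end (E_7). One simple-root ordering that puts it in standard form is (alpha_6, alpha_5, alpha_1, alpha_7, alpha_4, alpha_2, alpha_3). So the algebra is type E_7.

E_7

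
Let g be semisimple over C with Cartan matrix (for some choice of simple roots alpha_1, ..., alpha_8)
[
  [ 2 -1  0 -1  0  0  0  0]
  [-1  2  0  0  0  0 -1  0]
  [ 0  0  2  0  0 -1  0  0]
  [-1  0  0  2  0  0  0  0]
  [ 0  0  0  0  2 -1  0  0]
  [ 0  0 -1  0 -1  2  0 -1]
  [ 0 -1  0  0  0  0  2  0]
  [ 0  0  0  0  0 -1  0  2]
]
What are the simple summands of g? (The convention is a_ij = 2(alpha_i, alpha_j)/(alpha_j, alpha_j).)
type A_4 ⊕ type D_4

The diagram associated to this matrix has two connected components: the simple roots {alpha_1, alpha_2, alpha_4, alpha_7} form a chain of 4 nodes with single edges (A_4), and {alpha_3, alpha_5, alpha_6, alpha_8} form a chain of 2 nodes with a fork of two nodes at one end (D_4). A semisimple Lie algebra decomposes uniquely as the direct sum of simple ideals, one per connected component of its Dynkin diagram, so g ≅ A_4 ⊕ D_4 (dimension 24 + 28 = 52).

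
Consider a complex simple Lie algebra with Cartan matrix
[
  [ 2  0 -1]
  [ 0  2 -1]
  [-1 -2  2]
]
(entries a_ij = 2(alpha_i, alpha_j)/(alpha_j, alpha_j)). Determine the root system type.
The matrix has rank 3 with 2's on the diagonal. Reading the off-diagonal entries as Dynkin edges (a single edge where a_ij = a_ji = -1; a double or triple edge where a_ij * a_ji = 2 or 3), the diagram is a chain of 3 nodes with a double edge at one end; the terminal node there is the unique short simple root (B_3). One simple-root ordering that puts it in standard form is (alpha_1, alpha_3, alpha_2). So the algebra is type B_3, i.e. so(7).

B_3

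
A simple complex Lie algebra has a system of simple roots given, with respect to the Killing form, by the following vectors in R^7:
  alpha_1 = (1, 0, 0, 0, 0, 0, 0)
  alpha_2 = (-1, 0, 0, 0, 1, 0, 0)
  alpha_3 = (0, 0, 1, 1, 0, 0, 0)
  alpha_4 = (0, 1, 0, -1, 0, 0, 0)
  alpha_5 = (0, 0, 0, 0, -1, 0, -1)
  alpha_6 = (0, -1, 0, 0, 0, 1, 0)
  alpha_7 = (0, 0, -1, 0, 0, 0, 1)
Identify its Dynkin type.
B7

Compute the Cartan integers a_ij = 2(alpha_i, alpha_j)/(alpha_j, alpha_j); the resulting 7x7 Cartan matrix is
[[2, -1, 0, 0, 0, 0, 0], [-2, 2, 0, 0, -1, 0, 0], [0, 0, 2, -1, 0, 0, -1], [0, 0, -1, 2, 0, -1, 0], [0, -1, 0, 0, 2, 0, -1], [0, 0, 0, -1, 0, 2, 0], [0, 0, -1, 0, -1, 0, 2]].
The roots have two lengths (squared-length ratio 2:1); the short ones are alpha_{1}. The associated Dynkin diagram is a chain of 7 nodes with a double edge at one end; the terminal node there is the unique short simple root (B_7), so the type is B_7 (the algebra so(15)).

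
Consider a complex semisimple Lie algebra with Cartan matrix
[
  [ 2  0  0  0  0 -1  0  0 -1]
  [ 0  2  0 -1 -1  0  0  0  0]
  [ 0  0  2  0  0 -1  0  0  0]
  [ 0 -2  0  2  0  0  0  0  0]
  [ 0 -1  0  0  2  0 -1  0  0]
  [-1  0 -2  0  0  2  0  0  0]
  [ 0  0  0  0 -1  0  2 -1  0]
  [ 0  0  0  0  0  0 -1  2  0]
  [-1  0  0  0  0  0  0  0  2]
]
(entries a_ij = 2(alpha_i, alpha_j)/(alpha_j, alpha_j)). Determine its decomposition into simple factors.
B4 + C5

The diagram associated to this matrix has two connected components: the simple roots {alpha_1, alpha_3, alpha_6, alpha_9} form a chain of 4 nodes with a double edge at one end; the terminal node there is the unique short simple root (B_4), and {alpha_2, alpha_4, alpha_5, alpha_7, alpha_8} form a chain of 5 nodes with a double edge at one end; the terminal node there is the unique long simple root (C_5). A semisimple Lie algebra decomposes uniquely as the direct sum of simple ideals, one per connected component of its Dynkin diagram, so g ≅ B_4 ⊕ C_5 (dimension 36 + 55 = 91).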